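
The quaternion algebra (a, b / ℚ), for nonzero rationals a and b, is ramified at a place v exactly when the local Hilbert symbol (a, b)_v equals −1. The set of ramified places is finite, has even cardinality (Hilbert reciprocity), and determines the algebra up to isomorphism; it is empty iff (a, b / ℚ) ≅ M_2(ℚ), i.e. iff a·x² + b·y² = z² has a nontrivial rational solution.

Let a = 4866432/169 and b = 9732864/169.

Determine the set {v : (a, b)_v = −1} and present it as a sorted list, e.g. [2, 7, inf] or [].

[23, 29]

Mod squares: a ≡ 76038, b ≡ 38019. Check v ∈ {∞, 2, 3, 13, 19, 23, 29}.
v=19: a=19^1·(≡15), b=19^1·(≡11) mod 19; (15|19)=-1, (11|19)=+1; (−1)^{1·1·9}·(-1)^1·(+1)^1 = +1.
v=2: v_2(a)=7, v_2(b)=8; units ≡ 3, 3 (mod 8); ε·ε+αω+βω = 1·1+7·1+8·1 ≡ 0  ⇒  (a,b)_2 = +1.
v=3: a=3^1·(≡2), b=3^1·(≡1) mod 3; (2|3)=-1, (1|3)=+1; (−1)^{1·1·1}·(-1)^1·(+1)^1 = +1.
v=23: a=23^1·(≡21), b=23^1·(≡19) mod 23; (21|23)=-1, (19|23)=-1; (−1)^{1·1·11}·(-1)^1·(-1)^1 = -1.
v=∞: 76038 > 0 and 38019 > 0  ⇒  (a,b)_∞ = +1.
v=29: a=29^1·(≡3), b=29^1·(≡6) mod 29; (3|29)=-1, (6|29)=+1; (−1)^{1·1·14}·(-1)^1·(+1)^1 = -1.
v=13: a=13^-2·(≡12), b=13^-2·(≡11) mod 13; (12|13)=+1, (11|13)=-1; (−1)^{-2·-2·6}·(+1)^-2·(-1)^-2 = +1.
|Ram(76038, 38019)| = 2, even; anisotropic at {23, 29}.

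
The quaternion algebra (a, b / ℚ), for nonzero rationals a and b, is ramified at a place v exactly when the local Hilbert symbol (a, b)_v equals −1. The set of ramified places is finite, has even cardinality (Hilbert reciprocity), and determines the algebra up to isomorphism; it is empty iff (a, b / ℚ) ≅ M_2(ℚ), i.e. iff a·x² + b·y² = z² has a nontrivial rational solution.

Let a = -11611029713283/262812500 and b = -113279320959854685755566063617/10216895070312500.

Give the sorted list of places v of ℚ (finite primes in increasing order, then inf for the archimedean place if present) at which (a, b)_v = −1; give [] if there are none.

[7, 11, 13, inf]

(a, b) ≡ (-15015, -1365) mod (ℚ^×)²; places V = {2, 3, 5, 7, 11, 13, 17, 23, 29, 31, 43, 47, ∞}.
(a,b)_∞: sgn(-15015)=−, sgn(-1365)=−, so -1.
(a,b)_23: α=0, u≡6; β=2, v≡21 (mod 23); (6|23)=+1, (21|23)=-1; sign (−1)^0·+1^2·-1^0 = +1.
(a,b)_2: α=-2, β=-2; u≡1, v≡3 (mod 8); ε(u)ε(v)=0·1, αω(v)=-2·1, βω(u)=-2·0; sum ≡ 0  ⇒  +1.
(a,b)_11: α=1, u≡6; β=2, v≡2 (mod 11); (6|11)=-1, (2|11)=-1; sign (−1)^0·-1^2·-1^1 = -1.
(a,b)_43: α=0, u≡14; β=-2, v≡16 (mod 43); (14|43)=+1, (16|43)=+1; sign (−1)^0·+1^-2·+1^0 = +1.
(a,b)_17: α=0, u≡1; β=2, v≡10 (mod 17); (1|17)=+1, (10|17)=-1; sign (−1)^0·+1^2·-1^0 = +1.
(a,b)_5: α=-7, u≡3; β=-9, v≡3 (mod 5); (3|5)=-1, (3|5)=-1; sign (−1)^0·-1^-9·-1^-7 = +1.
(a,b)_29: α=-2, u≡13; β=-4, v≡12 (mod 29); (13|29)=+1, (12|29)=-1; sign (−1)^0·+1^-4·-1^-2 = +1.
(a,b)_31: α=0, u≡9; β=2, v≡15 (mod 31); (9|31)=+1, (15|31)=-1; sign (−1)^0·+1^2·-1^0 = +1.
(a,b)_3: α=7, u≡2; β=13, v≡1 (mod 3); (2|3)=-1, (1|3)=+1; sign (−1)^1·-1^13·+1^7 = +1.
(a,b)_7: α=5, u≡1; β=7, v≡2 (mod 7); (1|7)=+1, (2|7)=+1; sign (−1)^1·+1^7·+1^5 = -1.
(a,b)_47: α=2, u≡32; β=2, v≡46 (mod 47); (32|47)=+1, (46|47)=-1; sign (−1)^0·+1^2·-1^2 = +1.
(a,b)_13: α=1, u≡6; β=3, v≡10 (mod 13); (6|13)=-1, (10|13)=+1; sign (−1)^0·-1^3·+1^1 = -1.
(-15015, -1365 / ℚ) ramifies at {7, 11, 13, ∞}: a division algebra.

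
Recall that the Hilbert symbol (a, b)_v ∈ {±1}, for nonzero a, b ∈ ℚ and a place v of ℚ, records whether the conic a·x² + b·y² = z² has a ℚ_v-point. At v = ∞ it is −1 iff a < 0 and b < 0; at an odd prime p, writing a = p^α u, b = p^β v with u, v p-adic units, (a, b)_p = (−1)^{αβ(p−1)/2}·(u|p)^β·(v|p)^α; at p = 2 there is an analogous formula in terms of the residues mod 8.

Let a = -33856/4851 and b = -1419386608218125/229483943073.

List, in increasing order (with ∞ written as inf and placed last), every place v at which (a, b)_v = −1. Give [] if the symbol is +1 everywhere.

(a, b) ≡ (-11, -957) mod (ℚ^×)²; places V = {2, 3, 5, 7, 11, 19, 23, 29, ∞}.
(a,b)_19: α=0, u≡13; β=-4, v≡2 (mod 19); (13|19)=-1, (2|19)=-1; sign (−1)^0·-1^-4·-1^0 = +1.
(a,b)_3: α=-2, u≡1; β=-3, v≡2 (mod 3); (1|3)=+1, (2|3)=-1; sign (−1)^0·+1^-3·-1^-2 = +1.
(a,b)_7: α=-2, u≡3; β=-2, v≡4 (mod 7); (3|7)=-1, (4|7)=+1; sign (−1)^0·-1^-2·+1^-2 = +1.
(a,b)_2: α=6, β=0; u≡5, v≡3 (mod 8); ε(u)ε(v)=0·1, αω(v)=6·1, βω(u)=0·1; sum ≡ 0  ⇒  +1.
(a,b)_11: α=-1, u≡2; β=-3, v≡3 (mod 11); (2|11)=-1, (3|11)=+1; sign (−1)^1·-1^-3·+1^-1 = +1.
(a,b)_23: α=2, u≡9; β=8, v≡13 (mod 23); (9|23)=+1, (13|23)=+1; sign (−1)^0·+1^8·+1^2 = +1.
(a,b)_29: α=0, u≡2; β=1, v≡1 (mod 29); (2|29)=-1, (1|29)=+1; sign (−1)^0·-1^1·+1^0 = -1.
(a,b)_∞: sgn(-11)=−, sgn(-957)=−, so -1.
(a,b)_5: α=0, u≡4; β=4, v≡2 (mod 5); (4|5)=+1, (2|5)=-1; sign (−1)^0·+1^4·-1^0 = +1.
Ram(-11, -957) = {29, ∞}; no ℚ_29-point on the conic.

[29, inf]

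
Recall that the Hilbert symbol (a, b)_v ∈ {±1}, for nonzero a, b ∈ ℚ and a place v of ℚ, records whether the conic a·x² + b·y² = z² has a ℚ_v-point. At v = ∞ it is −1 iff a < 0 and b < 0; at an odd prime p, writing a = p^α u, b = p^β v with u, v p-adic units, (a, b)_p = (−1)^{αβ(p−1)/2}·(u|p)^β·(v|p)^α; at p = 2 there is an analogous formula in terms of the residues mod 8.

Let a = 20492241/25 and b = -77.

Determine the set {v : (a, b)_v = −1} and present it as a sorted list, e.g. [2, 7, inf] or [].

Mod squares: a ≡ 418209, b ≡ -77. Check v ∈ {∞, 2, 3, 5, 7, 11, 19, 23, 29}.
v=23: a=23^1·(≡8), b=23^0·(≡15) mod 23; (8|23)=+1, (15|23)=-1; (−1)^{1·0·11}·(+1)^0·(-1)^1 = -1.
v=3: a=3^1·(≡2), b=3^0·(≡1) mod 3; (2|3)=-1, (1|3)=+1; (−1)^{1·0·1}·(-1)^0·(+1)^1 = +1.
v=19: a=19^1·(≡7), b=19^0·(≡18) mod 19; (7|19)=+1, (18|19)=-1; (−1)^{1·0·9}·(+1)^0·(-1)^1 = -1.
v=2: v_2(a)=0, v_2(b)=0; units ≡ 1, 3 (mod 8); ε·ε+αω+βω = 0·1+0·1+0·0 ≡ 0  ⇒  (a,b)_2 = +1.
v=11: a=11^1·(≡5), b=11^1·(≡4) mod 11; (5|11)=+1, (4|11)=+1; (−1)^{1·1·5}·(+1)^1·(+1)^1 = -1.
v=7: a=7^2·(≡2), b=7^1·(≡3) mod 7; (2|7)=+1, (3|7)=-1; (−1)^{2·1·3}·(+1)^1·(-1)^2 = +1.
v=29: a=29^1·(≡18), b=29^0·(≡10) mod 29; (18|29)=-1, (10|29)=-1; (−1)^{1·0·14}·(-1)^0·(-1)^1 = -1.
v=∞: 418209 > 0 and -77 < 0  ⇒  (a,b)_∞ = +1.
v=5: a=5^-2·(≡1), b=5^0·(≡3) mod 5; (1|5)=+1, (3|5)=-1; (−1)^{-2·0·2}·(+1)^0·(-1)^-2 = +1.
(418209, -77 / ℚ) ramifies at {11, 19, 23, 29}: a division algebra.

[11, 19, 23, 29]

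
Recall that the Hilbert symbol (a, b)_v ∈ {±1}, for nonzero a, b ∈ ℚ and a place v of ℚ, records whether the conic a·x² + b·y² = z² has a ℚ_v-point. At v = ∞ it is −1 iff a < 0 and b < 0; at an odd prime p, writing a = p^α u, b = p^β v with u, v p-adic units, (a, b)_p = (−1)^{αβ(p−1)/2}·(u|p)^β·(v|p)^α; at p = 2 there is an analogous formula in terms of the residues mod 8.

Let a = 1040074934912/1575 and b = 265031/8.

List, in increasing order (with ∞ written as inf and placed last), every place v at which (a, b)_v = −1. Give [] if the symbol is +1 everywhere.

[31, 37]

(a, b) ≡ (113758196006, 530062) mod (ℚ^×)²; places V = {2, 3, 5, 7, 13, 19, 23, 29, 31, 37, 43, ∞}.
(a,b)_31: α=1, u≡24; β=0, v≡17 (mod 31); (24|31)=-1, (17|31)=-1; sign (−1)^0·-1^0·-1^1 = -1.
(a,b)_2: α=7, β=-3; u≡3, v≡7 (mod 8); ε(u)ε(v)=1·1, αω(v)=7·0, βω(u)=-3·1; sum ≡ 0  ⇒  +1.
(a,b)_3: α=-2, u≡2; β=0, v≡1 (mod 3); (2|3)=-1, (1|3)=+1; sign (−1)^0·-1^0·+1^-2 = +1.
(a,b)_23: α=1, u≡6; β=0, v≡6 (mod 23); (6|23)=+1, (6|23)=+1; sign (−1)^0·+1^0·+1^1 = +1.
(a,b)_5: α=-2, u≡4; β=0, v≡2 (mod 5); (4|5)=+1, (2|5)=-1; sign (−1)^0·+1^0·-1^-2 = +1.
(a,b)_29: α=1, u≡3; β=1, v≡15 (mod 29); (3|29)=-1, (15|29)=-1; sign (−1)^0·-1^1·-1^1 = +1.
(a,b)_∞: sgn(113758196006)=+, sgn(530062)=+, so +1.
(a,b)_7: α=-1, u≡6; β=0, v≡4 (mod 7); (6|7)=-1, (4|7)=+1; sign (−1)^0·-1^0·+1^-1 = +1.
(a,b)_19: α=1, u≡14; β=1, v≡17 (mod 19); (14|19)=-1, (17|19)=+1; sign (−1)^1·-1^1·+1^1 = +1.
(a,b)_43: α=1, u≡29; β=0, v≡35 (mod 43); (29|43)=-1, (35|43)=+1; sign (−1)^0·-1^0·+1^1 = +1.
(a,b)_13: α=1, u≡11; β=1, v≡2 (mod 13); (11|13)=-1, (2|13)=-1; sign (−1)^0·-1^1·-1^1 = +1.
(a,b)_37: α=1, u≡22; β=1, v≡12 (mod 37); (22|37)=-1, (12|37)=+1; sign (−1)^0·-1^1·+1^1 = -1.
Ram(113758196006, 530062) = {31, 37}; no ℚ_31-point on the conic.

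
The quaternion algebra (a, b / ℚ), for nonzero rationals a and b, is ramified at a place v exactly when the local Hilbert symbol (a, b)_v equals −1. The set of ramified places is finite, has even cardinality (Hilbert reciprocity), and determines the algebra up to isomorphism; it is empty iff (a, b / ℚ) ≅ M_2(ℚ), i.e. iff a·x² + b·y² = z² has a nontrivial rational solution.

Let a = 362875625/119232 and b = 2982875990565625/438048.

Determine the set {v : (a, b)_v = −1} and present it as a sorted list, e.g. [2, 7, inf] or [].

[5, 7, 23, 29]

(a, b) ≡ (943, 1914290) mod (ℚ^×)²; places V = {2, 3, 5, 7, 11, 13, 17, 23, 29, 41, ∞}.
(a,b)_29: α=0, u≡8; β=3, v≡5 (mod 29); (8|29)=-1, (5|29)=+1; sign (−1)^0·-1^3·+1^0 = -1.
(a,b)_11: α=0, u≡8; β=2, v≡9 (mod 11); (8|11)=-1, (9|11)=+1; sign (−1)^0·-1^2·+1^0 = +1.
(a,b)_23: α=-1, u≡13; β=1, v≡1 (mod 23); (13|23)=+1, (1|23)=+1; sign (−1)^1·+1^1·+1^-1 = -1.
(a,b)_∞: sgn(943)=+, sgn(1914290)=+, so +1.
(a,b)_41: α=1, u≡40; β=1, v≡8 (mod 41); (40|41)=+1, (8|41)=+1; sign (−1)^0·+1^1·+1^1 = +1.
(a,b)_5: α=4, u≡3; β=5, v≡2 (mod 5); (3|5)=-1, (2|5)=-1; sign (−1)^0·-1^5·-1^4 = -1.
(a,b)_3: α=-4, u≡1; β=-4, v≡2 (mod 3); (1|3)=+1, (2|3)=-1; sign (−1)^0·+1^-4·-1^-4 = +1.
(a,b)_13: α=0, u≡11; β=-2, v≡10 (mod 13); (11|13)=-1, (10|13)=+1; sign (−1)^0·-1^-2·+1^0 = +1.
(a,b)_17: α=2, u≡2; β=0, v≡11 (mod 17); (2|17)=+1, (11|17)=-1; sign (−1)^0·+1^0·-1^2 = +1.
(a,b)_7: α=2, u≡3; β=3, v≡1 (mod 7); (3|7)=-1, (1|7)=+1; sign (−1)^0·-1^3·+1^2 = -1.
(a,b)_2: α=-6, β=-5; u≡7, v≡1 (mod 8); ε(u)ε(v)=1·0, αω(v)=-6·0, βω(u)=-5·0; sum ≡ 0  ⇒  +1.
|Ram(943, 1914290)| = 4, even; anisotropic at {5, 7, 23, 29}.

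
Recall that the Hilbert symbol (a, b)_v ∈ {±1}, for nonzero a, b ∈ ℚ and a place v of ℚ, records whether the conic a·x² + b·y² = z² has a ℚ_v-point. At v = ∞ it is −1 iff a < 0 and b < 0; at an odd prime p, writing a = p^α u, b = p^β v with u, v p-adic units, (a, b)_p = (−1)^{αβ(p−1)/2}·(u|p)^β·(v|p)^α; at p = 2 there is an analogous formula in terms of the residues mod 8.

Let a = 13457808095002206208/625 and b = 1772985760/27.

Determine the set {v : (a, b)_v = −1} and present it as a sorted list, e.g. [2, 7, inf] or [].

[2, 5, 7, 17, 19, 29]

(a, b) ≡ (4522, 1967070) mod (ℚ^×)²; places V = {2, 3, 5, 7, 13, 17, 19, 29, ∞}.
(a,b)_2: α=13, β=5; u≡5, v≡7 (mod 8); ε(u)ε(v)=0·1, αω(v)=13·0, βω(u)=5·1; sum ≡ 1  ⇒  -1.
(a,b)_5: α=-4, u≡3; β=1, v≡1 (mod 5); (3|5)=-1, (1|5)=+1; sign (−1)^0·-1^1·+1^-4 = -1.
(a,b)_13: α=2, u≡8; β=2, v≡1 (mod 13); (8|13)=-1, (1|13)=+1; sign (−1)^0·-1^2·+1^2 = +1.
(a,b)_3: α=0, u≡1; β=-3, v≡1 (mod 3); (1|3)=+1, (1|3)=+1; sign (−1)^0·+1^-3·+1^0 = +1.
(a,b)_∞: sgn(4522)=+, sgn(1967070)=+, so +1.
(a,b)_17: α=3, u≡6; β=1, v≡15 (mod 17); (6|17)=-1, (15|17)=+1; sign (−1)^0·-1^1·+1^3 = -1.
(a,b)_19: α=3, u≡13; β=1, v≡14 (mod 19); (13|19)=-1, (14|19)=-1; sign (−1)^1·-1^1·-1^3 = -1.
(a,b)_7: α=3, u≡1; β=1, v≡1 (mod 7); (1|7)=+1, (1|7)=+1; sign (−1)^1·+1^1·+1^3 = -1.
(a,b)_29: α=2, u≡8; β=1, v≡6 (mod 29); (8|29)=-1, (6|29)=+1; sign (−1)^0·-1^1·+1^2 = -1.
Ram(4522, 1967070) = {2, 5, 7, 17, 19, 29}; no ℚ_2-point on the conic.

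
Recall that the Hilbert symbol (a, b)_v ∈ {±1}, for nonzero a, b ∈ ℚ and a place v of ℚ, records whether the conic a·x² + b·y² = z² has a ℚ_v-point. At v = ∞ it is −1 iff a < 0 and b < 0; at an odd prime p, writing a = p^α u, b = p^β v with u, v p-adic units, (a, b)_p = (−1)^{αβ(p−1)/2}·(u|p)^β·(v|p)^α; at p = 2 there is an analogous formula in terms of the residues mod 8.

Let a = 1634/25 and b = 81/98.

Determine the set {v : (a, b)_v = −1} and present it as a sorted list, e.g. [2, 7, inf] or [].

[19, 43]

Mod squares: a ≡ 1634, b ≡ 2. Check v ∈ {∞, 2, 3, 5, 7, 19, 43}.
v=3: a=3^0·(≡2), b=3^4·(≡2) mod 3; (2|3)=-1, (2|3)=-1; (−1)^{0·4·1}·(-1)^4·(-1)^0 = +1.
v=19: a=19^1·(≡8), b=19^0·(≡8) mod 19; (8|19)=-1, (8|19)=-1; (−1)^{1·0·9}·(-1)^0·(-1)^1 = -1.
v=43: a=43^1·(≡17), b=43^0·(≡39) mod 43; (17|43)=+1, (39|43)=-1; (−1)^{1·0·21}·(+1)^0·(-1)^1 = -1.
v=∞: 1634 > 0 and 2 > 0  ⇒  (a,b)_∞ = +1.
v=5: a=5^-2·(≡4), b=5^0·(≡2) mod 5; (4|5)=+1, (2|5)=-1; (−1)^{-2·0·2}·(+1)^0·(-1)^-2 = +1.
v=2: v_2(a)=1, v_2(b)=-1; units ≡ 1, 1 (mod 8); ε·ε+αω+βω = 0·0+1·0+-1·0 ≡ 0  ⇒  (a,b)_2 = +1.
v=7: a=7^0·(≡6), b=7^-2·(≡2) mod 7; (6|7)=-1, (2|7)=+1; (−1)^{0·-2·3}·(-1)^-2·(+1)^0 = +1.
(1634, 2 / ℚ) ramifies at {19, 43}: a division algebra.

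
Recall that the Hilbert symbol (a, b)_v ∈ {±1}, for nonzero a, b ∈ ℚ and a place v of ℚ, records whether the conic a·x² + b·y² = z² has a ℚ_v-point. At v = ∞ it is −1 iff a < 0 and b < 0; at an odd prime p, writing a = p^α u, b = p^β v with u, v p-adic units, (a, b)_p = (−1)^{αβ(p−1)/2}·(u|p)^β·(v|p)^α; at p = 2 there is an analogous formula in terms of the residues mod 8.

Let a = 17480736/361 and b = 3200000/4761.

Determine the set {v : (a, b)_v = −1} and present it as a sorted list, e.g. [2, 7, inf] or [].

[2, 7, 13, 23]

(a, b) ≡ (121394, 5) mod (ℚ^×)²; places V = {2, 3, 5, 7, 13, 19, 23, 29, ∞}.
(a,b)_7: α=1, u≡3; β=0, v≡6 (mod 7); (3|7)=-1, (6|7)=-1; sign (−1)^0·-1^0·-1^1 = -1.
(a,b)_3: α=2, u≡2; β=-2, v≡2 (mod 3); (2|3)=-1, (2|3)=-1; sign (−1)^0·-1^-2·-1^2 = +1.
(a,b)_23: α=1, u≡7; β=-2, v≡19 (mod 23); (7|23)=-1, (19|23)=-1; sign (−1)^0·-1^-2·-1^1 = -1.
(a,b)_19: α=-2, u≡14; β=0, v≡7 (mod 19); (14|19)=-1, (7|19)=+1; sign (−1)^0·-1^0·+1^-2 = +1.
(a,b)_∞: sgn(121394)=+, sgn(5)=+, so +1.
(a,b)_29: α=1, u≡26; β=0, v≡28 (mod 29); (26|29)=-1, (28|29)=+1; sign (−1)^0·-1^0·+1^1 = +1.
(a,b)_13: α=1, u≡3; β=0, v≡8 (mod 13); (3|13)=+1, (8|13)=-1; sign (−1)^0·+1^0·-1^1 = -1.
(a,b)_5: α=0, u≡1; β=5, v≡4 (mod 5); (1|5)=+1, (4|5)=+1; sign (−1)^0·+1^5·+1^0 = +1.
(a,b)_2: α=5, β=10; u≡1, v≡5 (mod 8); ε(u)ε(v)=0·0, αω(v)=5·1, βω(u)=10·0; sum ≡ 1  ⇒  -1.
Ram(121394, 5) = {2, 7, 13, 23}; no ℚ_2-point on the conic.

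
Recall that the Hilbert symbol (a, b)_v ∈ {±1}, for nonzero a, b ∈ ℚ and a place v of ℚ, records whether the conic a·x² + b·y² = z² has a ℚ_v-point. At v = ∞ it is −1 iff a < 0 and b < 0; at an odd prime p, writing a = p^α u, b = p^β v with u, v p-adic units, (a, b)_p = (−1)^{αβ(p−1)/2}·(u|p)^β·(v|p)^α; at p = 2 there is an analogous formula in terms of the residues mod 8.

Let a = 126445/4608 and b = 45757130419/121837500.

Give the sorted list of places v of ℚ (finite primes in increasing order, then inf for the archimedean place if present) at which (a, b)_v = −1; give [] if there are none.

[2, 3, 19, 23]

Mod squares: a ≡ 2090, b ≡ 26565. Check v ∈ {∞, 2, 3, 5, 7, 11, 13, 17, 19, 23}.
v=5: a=5^1·(≡3), b=5^-5·(≡3) mod 5; (3|5)=-1, (3|5)=-1; (−1)^{1·-5·2}·(-1)^-5·(-1)^1 = +1.
v=3: a=3^-2·(≡2), b=3^-3·(≡2) mod 3; (2|3)=-1, (2|3)=-1; (−1)^{-2·-3·1}·(-1)^-3·(-1)^-2 = -1.
v=∞: 2090 > 0 and 26565 > 0  ⇒  (a,b)_∞ = +1.
v=2: v_2(a)=-9, v_2(b)=-2; units ≡ 5, 5 (mod 8); ε·ε+αω+βω = 0·0+-9·1+-2·1 ≡ 1  ⇒  (a,b)_2 = -1.
v=23: a=23^0·(≡19), b=23^3·(≡20) mod 23; (19|23)=-1, (20|23)=-1; (−1)^{0·3·11}·(-1)^3·(-1)^0 = -1.
v=7: a=7^0·(≡2), b=7^1·(≡1) mod 7; (2|7)=+1, (1|7)=+1; (−1)^{0·1·3}·(+1)^1·(+1)^0 = +1.
v=17: a=17^0·(≡16), b=17^2·(≡10) mod 17; (16|17)=+1, (10|17)=-1; (−1)^{0·2·8}·(+1)^2·(-1)^0 = +1.
v=13: a=13^0·(≡12), b=13^2·(≡11) mod 13; (12|13)=+1, (11|13)=-1; (−1)^{0·2·6}·(+1)^2·(-1)^0 = +1.
v=11: a=11^3·(≡4), b=11^1·(≡10) mod 11; (4|11)=+1, (10|11)=-1; (−1)^{3·1·5}·(+1)^1·(-1)^3 = +1.
v=19: a=19^1·(≡10), b=19^-2·(≡13) mod 19; (10|19)=-1, (13|19)=-1; (−1)^{1·-2·9}·(-1)^-2·(-1)^1 = -1.
(2090, 26565 / ℚ) ramifies at {2, 3, 19, 23}: a division algebra.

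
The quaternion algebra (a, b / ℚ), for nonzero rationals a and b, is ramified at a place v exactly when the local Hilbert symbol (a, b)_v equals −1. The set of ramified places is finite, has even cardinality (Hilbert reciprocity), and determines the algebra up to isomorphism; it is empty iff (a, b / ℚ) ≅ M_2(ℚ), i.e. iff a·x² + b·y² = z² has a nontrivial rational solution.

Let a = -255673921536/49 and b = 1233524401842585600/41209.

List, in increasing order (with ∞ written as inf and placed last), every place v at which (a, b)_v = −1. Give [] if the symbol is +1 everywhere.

(a, b) ≡ (-31, 1495626) mod (ℚ^×)²; places V = {2, 3, 5, 7, 11, 17, 29, 31, 43, ∞}.
(a,b)_43: α=2, u≡7; β=3, v≡41 (mod 43); (7|43)=-1, (41|43)=+1; sign (−1)^0·-1^3·+1^2 = -1.
(a,b)_31: α=1, u≡27; β=1, v≡8 (mod 31); (27|31)=-1, (8|31)=+1; sign (−1)^1·-1^1·+1^1 = +1.
(a,b)_∞: sgn(-31)=−, sgn(1495626)=+, so +1.
(a,b)_11: α=2, u≡10; β=3, v≡6 (mod 11); (10|11)=-1, (6|11)=-1; sign (−1)^0·-1^3·-1^2 = -1.
(a,b)_5: α=0, u≡1; β=2, v≡1 (mod 5); (1|5)=+1, (1|5)=+1; sign (−1)^0·+1^2·+1^0 = +1.
(a,b)_17: α=0, u≡11; β=1, v≡10 (mod 17); (11|17)=-1, (10|17)=-1; sign (−1)^0·-1^1·-1^0 = -1.
(a,b)_29: α=0, u≡3; β=-2, v≡13 (mod 29); (3|29)=-1, (13|29)=+1; sign (−1)^0·-1^-2·+1^0 = +1.
(a,b)_2: α=12, β=15; u≡1, v≡5 (mod 8); ε(u)ε(v)=0·0, αω(v)=12·1, βω(u)=15·0; sum ≡ 0  ⇒  +1.
(a,b)_3: α=2, u≡2; β=3, v≡2 (mod 3); (2|3)=-1, (2|3)=-1; sign (−1)^0·-1^3·-1^2 = -1.
(a,b)_7: α=-2, u≡2; β=-2, v≡6 (mod 7); (2|7)=+1, (6|7)=-1; sign (−1)^0·+1^-2·-1^-2 = +1.
|Ram(-31, 1495626)| = 4, even; anisotropic at {3, 11, 17, 43}.

[3, 11, 17, 43]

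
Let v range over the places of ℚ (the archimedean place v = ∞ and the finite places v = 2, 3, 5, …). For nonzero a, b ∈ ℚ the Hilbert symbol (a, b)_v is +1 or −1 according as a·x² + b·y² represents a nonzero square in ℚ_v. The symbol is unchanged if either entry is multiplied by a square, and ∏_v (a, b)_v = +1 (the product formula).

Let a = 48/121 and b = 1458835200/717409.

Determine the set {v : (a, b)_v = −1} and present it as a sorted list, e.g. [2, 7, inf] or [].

[2, 19, 31, 43]

Mod squares: a ≡ 3, b ≡ 25327. Check v ∈ {∞, 2, 3, 5, 7, 11, 19, 31, 43}.
v=19: a=19^0·(≡15), b=19^1·(≡2) mod 19; (15|19)=-1, (2|19)=-1; (−1)^{0·1·9}·(-1)^1·(-1)^0 = -1.
v=7: a=7^0·(≡3), b=7^-2·(≡1) mod 7; (3|7)=-1, (1|7)=+1; (−1)^{0·-2·3}·(-1)^-2·(+1)^0 = +1.
v=43: a=43^0·(≡37), b=43^1·(≡28) mod 43; (37|43)=-1, (28|43)=-1; (−1)^{0·1·21}·(-1)^1·(-1)^0 = -1.
v=5: a=5^0·(≡3), b=5^2·(≡2) mod 5; (3|5)=-1, (2|5)=-1; (−1)^{0·2·2}·(-1)^2·(-1)^0 = +1.
v=11: a=11^-2·(≡4), b=11^-4·(≡4) mod 11; (4|11)=+1, (4|11)=+1; (−1)^{-2·-4·5}·(+1)^-4·(+1)^-2 = +1.
v=31: a=31^0·(≡15), b=31^1·(≡12) mod 31; (15|31)=-1, (12|31)=-1; (−1)^{0·1·15}·(-1)^1·(-1)^0 = -1.
v=2: v_2(a)=4, v_2(b)=8; units ≡ 3, 7 (mod 8); ε·ε+αω+βω = 1·1+4·0+8·1 ≡ 1  ⇒  (a,b)_2 = -1.
v=3: a=3^1·(≡1), b=3^2·(≡1) mod 3; (1|3)=+1, (1|3)=+1; (−1)^{1·2·1}·(+1)^2·(+1)^1 = +1.
v=∞: 3 > 0 and 25327 > 0  ⇒  (a,b)_∞ = +1.
|Ram(3, 25327)| = 4, even; anisotropic at {2, 19, 31, 43}.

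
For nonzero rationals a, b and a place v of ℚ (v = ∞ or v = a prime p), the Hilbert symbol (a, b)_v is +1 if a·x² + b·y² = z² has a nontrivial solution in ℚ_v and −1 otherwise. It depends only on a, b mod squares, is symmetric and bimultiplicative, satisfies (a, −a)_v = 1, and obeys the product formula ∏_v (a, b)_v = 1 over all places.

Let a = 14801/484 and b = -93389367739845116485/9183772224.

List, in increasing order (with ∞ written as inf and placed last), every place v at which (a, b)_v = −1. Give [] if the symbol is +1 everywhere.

(a, b) ≡ (41, -56348965) mod (ℚ^×)²; places V = {2, 3, 5, 7, 11, 13, 17, 19, 23, 37, 41, 43, 47, ∞}.
(a,b)_7: α=0, u≡3; β=4, v≡6 (mod 7); (3|7)=-1, (6|7)=-1; sign (−1)^0·-1^4·-1^0 = +1.
(a,b)_23: α=0, u≡12; β=1, v≡17 (mod 23); (12|23)=+1, (17|23)=-1; sign (−1)^0·+1^1·-1^0 = +1.
(a,b)_17: α=0, u≡12; β=1, v≡13 (mod 17); (12|17)=-1, (13|17)=+1; sign (−1)^0·-1^1·+1^0 = -1.
(a,b)_43: α=0, u≡36; β=2, v≡36 (mod 43); (36|43)=+1, (36|43)=+1; sign (−1)^0·+1^2·+1^0 = +1.
(a,b)_11: α=-2, u≡7; β=-6, v≡5 (mod 11); (7|11)=-1, (5|11)=+1; sign (−1)^0·-1^-6·+1^-2 = +1.
(a,b)_5: α=0, u≡4; β=1, v≡2 (mod 5); (4|5)=+1, (2|5)=-1; sign (−1)^0·+1^1·-1^0 = +1.
(a,b)_2: α=-2, β=-6; u≡1, v≡3 (mod 8); ε(u)ε(v)=0·1, αω(v)=-2·1, βω(u)=-6·0; sum ≡ 0  ⇒  +1.
(a,b)_3: α=0, u≡2; β=-4, v≡2 (mod 3); (2|3)=-1, (2|3)=-1; sign (−1)^0·-1^-4·-1^0 = +1.
(a,b)_19: α=2, u≡13; β=1, v≡15 (mod 19); (13|19)=-1, (15|19)=-1; sign (−1)^0·-1^1·-1^2 = -1.
(a,b)_13: α=0, u≡11; β=2, v≡12 (mod 13); (11|13)=-1, (12|13)=+1; sign (−1)^0·-1^2·+1^0 = +1.
(a,b)_37: α=0, u≡25; β=1, v≡3 (mod 37); (25|37)=+1, (3|37)=+1; sign (−1)^0·+1^1·+1^0 = +1.
(a,b)_47: α=0, u≡40; β=2, v≡5 (mod 47); (40|47)=-1, (5|47)=-1; sign (−1)^0·-1^2·-1^0 = +1.
(a,b)_∞: sgn(41)=+, sgn(-56348965)=−, so +1.
(a,b)_41: α=1, u≡1; β=1, v≡9 (mod 41); (1|41)=+1, (9|41)=+1; sign (−1)^0·+1^1·+1^1 = +1.
(41, -56348965 / ℚ) ramifies at {17, 19}: a division algebra.

[17, 19]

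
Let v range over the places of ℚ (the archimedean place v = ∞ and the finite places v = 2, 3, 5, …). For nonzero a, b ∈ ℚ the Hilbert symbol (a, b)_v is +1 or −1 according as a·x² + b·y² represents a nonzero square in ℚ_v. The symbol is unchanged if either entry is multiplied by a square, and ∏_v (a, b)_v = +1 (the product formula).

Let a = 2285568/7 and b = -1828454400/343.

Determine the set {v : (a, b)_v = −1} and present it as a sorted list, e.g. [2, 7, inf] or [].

(a, b) ≡ (434, -217) mod (ℚ^×)²; places V = {2, 3, 5, 7, 31, ∞}.
(a,b)_7: α=-1, u≡5; β=-3, v≡4 (mod 7); (5|7)=-1, (4|7)=+1; sign (−1)^1·-1^-3·+1^-1 = +1.
(a,b)_2: α=13, β=18; u≡1, v≡7 (mod 8); ε(u)ε(v)=0·1, αω(v)=13·0, βω(u)=18·0; sum ≡ 0  ⇒  +1.
(a,b)_31: α=1, u≡28; β=1, v≡30 (mod 31); (28|31)=+1, (30|31)=-1; sign (−1)^1·+1^1·-1^1 = +1.
(a,b)_5: α=0, u≡4; β=2, v≡3 (mod 5); (4|5)=+1, (3|5)=-1; sign (−1)^0·+1^2·-1^0 = +1.
(a,b)_∞: sgn(434)=+, sgn(-217)=−, so +1.
(a,b)_3: α=2, u≡2; β=2, v≡2 (mod 3); (2|3)=-1, (2|3)=-1; sign (−1)^0·-1^2·-1^2 = +1.
Every local symbol is +1, so the conic 434·x² + -217·y² = z² has ℚ_v-points for all v and hence a ℚ-point; (a, b / ℚ) ≅ M_2(ℚ).

[]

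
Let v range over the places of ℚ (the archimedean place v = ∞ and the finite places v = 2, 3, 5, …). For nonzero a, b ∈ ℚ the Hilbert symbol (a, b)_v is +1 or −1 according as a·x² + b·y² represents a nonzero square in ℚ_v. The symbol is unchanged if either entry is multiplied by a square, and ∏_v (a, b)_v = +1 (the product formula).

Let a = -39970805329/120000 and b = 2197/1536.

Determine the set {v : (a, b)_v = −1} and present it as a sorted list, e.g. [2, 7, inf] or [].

Mod squares: a ≡ -3, b ≡ 78. Check v ∈ {∞, 2, 3, 5, 7, 13}.
v=2: v_2(a)=-6, v_2(b)=-9; units ≡ 5, 7 (mod 8); ε·ε+αω+βω = 0·1+-6·0+-9·1 ≡ 1  ⇒  (a,b)_2 = -1.
v=7: a=7^2·(≡1), b=7^0·(≡2) mod 7; (1|7)=+1, (2|7)=+1; (−1)^{2·0·3}·(+1)^0·(+1)^2 = +1.
v=∞: -3 < 0 and 78 > 0  ⇒  (a,b)_∞ = +1.
v=5: a=5^-4·(≡3), b=5^0·(≡2) mod 5; (3|5)=-1, (2|5)=-1; (−1)^{-4·0·2}·(-1)^0·(-1)^-4 = +1.
v=13: a=13^8·(≡12), b=13^3·(≡7) mod 13; (12|13)=+1, (7|13)=-1; (−1)^{8·3·6}·(+1)^3·(-1)^8 = +1.
v=3: a=3^-1·(≡2), b=3^-1·(≡2) mod 3; (2|3)=-1, (2|3)=-1; (−1)^{-1·-1·1}·(-1)^-1·(-1)^-1 = -1.
(-3, 78 / ℚ) ramifies at {2, 3}: a division algebra.

[2, 3]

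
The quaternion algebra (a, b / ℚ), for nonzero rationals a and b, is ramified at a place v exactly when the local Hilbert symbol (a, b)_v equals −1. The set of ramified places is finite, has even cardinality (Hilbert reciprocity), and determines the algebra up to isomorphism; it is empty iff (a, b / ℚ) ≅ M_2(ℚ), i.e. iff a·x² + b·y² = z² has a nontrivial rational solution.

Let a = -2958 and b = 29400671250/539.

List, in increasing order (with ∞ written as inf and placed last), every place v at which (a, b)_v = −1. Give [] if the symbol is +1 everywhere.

[2, 17]

(a, b) ≡ (-2958, 6388294) mod (ℚ^×)²; places V = {2, 3, 5, 7, 11, 17, 19, 29, 31, ∞}.
(a,b)_∞: sgn(-2958)=−, sgn(6388294)=+, so +1.
(a,b)_31: α=0, u≡18; β=1, v≡12 (mod 31); (18|31)=+1, (12|31)=-1; sign (−1)^0·+1^1·-1^0 = +1.
(a,b)_3: α=1, u≡1; β=4, v≡1 (mod 3); (1|3)=+1, (1|3)=+1; sign (−1)^0·+1^4·+1^1 = +1.
(a,b)_19: α=0, u≡6; β=1, v≡18 (mod 19); (6|19)=+1, (18|19)=-1; sign (−1)^0·+1^1·-1^0 = +1.
(a,b)_5: α=0, u≡2; β=4, v≡1 (mod 5); (2|5)=-1, (1|5)=+1; sign (−1)^0·-1^4·+1^0 = +1.
(a,b)_11: α=0, u≡1; β=-1, v≡1 (mod 11); (1|11)=+1, (1|11)=+1; sign (−1)^0·+1^-1·+1^0 = +1.
(a,b)_17: α=1, u≡13; β=1, v≡12 (mod 17); (13|17)=+1, (12|17)=-1; sign (−1)^0·+1^1·-1^1 = -1.
(a,b)_7: α=0, u≡3; β=-2, v≡5 (mod 7); (3|7)=-1, (5|7)=-1; sign (−1)^0·-1^-2·-1^0 = +1.
(a,b)_2: α=1, β=1; u≡1, v≡3 (mod 8); ε(u)ε(v)=0·1, αω(v)=1·1, βω(u)=1·0; sum ≡ 1  ⇒  -1.
(a,b)_29: α=1, u≡14; β=1, v≡12 (mod 29); (14|29)=-1, (12|29)=-1; sign (−1)^0·-1^1·-1^1 = +1.
|Ram(-2958, 6388294)| = 2, even; anisotropic at {2, 17}.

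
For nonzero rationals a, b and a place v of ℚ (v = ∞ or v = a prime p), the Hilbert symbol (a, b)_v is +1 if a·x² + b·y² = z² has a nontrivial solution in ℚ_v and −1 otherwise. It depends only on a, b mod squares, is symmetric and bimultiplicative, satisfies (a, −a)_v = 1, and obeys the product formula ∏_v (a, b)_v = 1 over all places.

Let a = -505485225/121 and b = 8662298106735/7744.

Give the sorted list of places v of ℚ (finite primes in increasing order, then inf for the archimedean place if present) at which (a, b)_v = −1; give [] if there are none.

Mod squares: a ≡ -45849, b ≡ 76415. Check v ∈ {∞, 2, 3, 5, 7, 11, 13, 17, 29, 31}.
v=13: a=13^0·(≡7), b=13^4·(≡12) mod 13; (7|13)=-1, (12|13)=+1; (−1)^{0·4·6}·(-1)^4·(+1)^0 = +1.
v=11: a=11^-2·(≡8), b=11^-2·(≡1) mod 11; (8|11)=-1, (1|11)=+1; (−1)^{-2·-2·5}·(-1)^-2·(+1)^-2 = +1.
v=29: a=29^1·(≡14), b=29^1·(≡23) mod 29; (14|29)=-1, (23|29)=+1; (−1)^{1·1·14}·(-1)^1·(+1)^1 = -1.
v=∞: -45849 < 0 and 76415 > 0  ⇒  (a,b)_∞ = +1.
v=2: v_2(a)=0, v_2(b)=-6; units ≡ 7, 7 (mod 8); ε·ε+αω+βω = 1·1+0·0+-6·0 ≡ 1  ⇒  (a,b)_2 = -1.
v=7: a=7^2·(≡4), b=7^2·(≡6) mod 7; (4|7)=+1, (6|7)=-1; (−1)^{2·2·3}·(+1)^2·(-1)^2 = +1.
v=5: a=5^2·(≡1), b=5^1·(≡3) mod 5; (1|5)=+1, (3|5)=-1; (−1)^{2·1·2}·(+1)^1·(-1)^2 = +1.
v=3: a=3^3·(≡2), b=3^4·(≡2) mod 3; (2|3)=-1, (2|3)=-1; (−1)^{3·4·1}·(-1)^4·(-1)^3 = -1.
v=17: a=17^1·(≡10), b=17^1·(≡10) mod 17; (10|17)=-1, (10|17)=-1; (−1)^{1·1·8}·(-1)^1·(-1)^1 = +1.
v=31: a=31^1·(≡2), b=31^1·(≡25) mod 31; (2|31)=+1, (25|31)=+1; (−1)^{1·1·15}·(+1)^1·(+1)^1 = -1.
(-45849, 76415 / ℚ) ramifies at {2, 3, 29, 31}: a division algebra.

[2, 3, 29, 31]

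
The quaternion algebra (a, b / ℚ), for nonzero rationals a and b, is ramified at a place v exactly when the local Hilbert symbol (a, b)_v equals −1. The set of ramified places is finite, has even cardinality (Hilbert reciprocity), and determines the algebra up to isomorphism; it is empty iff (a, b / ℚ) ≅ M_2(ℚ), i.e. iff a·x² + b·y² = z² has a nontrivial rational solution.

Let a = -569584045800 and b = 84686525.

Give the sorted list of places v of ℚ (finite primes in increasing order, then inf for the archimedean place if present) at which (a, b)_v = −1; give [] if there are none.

[2, 29, 37, 43]

(a, b) ≡ (-1435082, 3387461) mod (ℚ^×)²; places V = {2, 3, 5, 7, 11, 29, 37, 41, 43, ∞}.
(a,b)_11: α=1, u≡4; β=1, v≡7 (mod 11); (4|11)=+1, (7|11)=-1; sign (−1)^1·+1^1·-1^1 = +1.
(a,b)_5: α=2, u≡3; β=2, v≡1 (mod 5); (3|5)=-1, (1|5)=+1; sign (−1)^0·-1^2·+1^2 = +1.
(a,b)_7: α=2, u≡2; β=1, v≡3 (mod 7); (2|7)=+1, (3|7)=-1; sign (−1)^0·+1^1·-1^2 = +1.
(a,b)_∞: sgn(-1435082)=−, sgn(3387461)=+, so +1.
(a,b)_41: α=1, u≡35; β=1, v≡27 (mod 41); (35|41)=-1, (27|41)=-1; sign (−1)^0·-1^1·-1^1 = +1.
(a,b)_43: α=1, u≡26; β=0, v≡3 (mod 43); (26|43)=-1, (3|43)=-1; sign (−1)^0·-1^0·-1^1 = -1.
(a,b)_3: α=4, u≡1; β=0, v≡2 (mod 3); (1|3)=+1, (2|3)=-1; sign (−1)^0·+1^0·-1^4 = +1.
(a,b)_29: α=0, u≡14; β=1, v≡12 (mod 29); (14|29)=-1, (12|29)=-1; sign (−1)^0·-1^1·-1^0 = -1.
(a,b)_37: α=1, u≡27; β=1, v≡5 (mod 37); (27|37)=+1, (5|37)=-1; sign (−1)^0·+1^1·-1^1 = -1.
(a,b)_2: α=3, β=0; u≡3, v≡5 (mod 8); ε(u)ε(v)=1·0, αω(v)=3·1, βω(u)=0·1; sum ≡ 1  ⇒  -1.
(-1435082, 3387461 / ℚ) ramifies at {2, 29, 37, 43}: a division algebra.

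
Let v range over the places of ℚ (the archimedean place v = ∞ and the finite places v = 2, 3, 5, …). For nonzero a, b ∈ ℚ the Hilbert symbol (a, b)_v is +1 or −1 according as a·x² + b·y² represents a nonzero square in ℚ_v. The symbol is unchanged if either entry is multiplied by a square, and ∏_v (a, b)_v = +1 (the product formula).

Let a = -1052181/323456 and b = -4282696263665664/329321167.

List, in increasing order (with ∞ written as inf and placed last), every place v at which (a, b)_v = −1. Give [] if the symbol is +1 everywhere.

[2, inf]

(a, b) ≡ (-3094, -238) mod (ℚ^×)²; places V = {2, 3, 7, 13, 17, 19, 23, ∞}.
(a,b)_∞: sgn(-3094)=−, sgn(-238)=−, so -1.
(a,b)_23: α=2, u≡5; β=4, v≡20 (mod 23); (5|23)=-1, (20|23)=-1; sign (−1)^0·-1^4·-1^2 = +1.
(a,b)_2: α=-7, β=11; u≡5, v≡1 (mod 8); ε(u)ε(v)=0·0, αω(v)=-7·0, βω(u)=11·1; sum ≡ 1  ⇒  -1.
(a,b)_3: α=2, u≡2; β=2, v≡2 (mod 3); (2|3)=-1, (2|3)=-1; sign (−1)^0·-1^2·-1^2 = +1.
(a,b)_19: α=-2, u≡13; β=-6, v≡5 (mod 19); (13|19)=-1, (5|19)=+1; sign (−1)^0·-1^-6·+1^-2 = +1.
(a,b)_17: α=1, u≡10; β=3, v≡14 (mod 17); (10|17)=-1, (14|17)=-1; sign (−1)^0·-1^3·-1^1 = +1.
(a,b)_13: α=1, u≡9; β=2, v≡12 (mod 13); (9|13)=+1, (12|13)=+1; sign (−1)^0·+1^2·+1^1 = +1.
(a,b)_7: α=-1, u≡3; β=-1, v≡2 (mod 7); (3|7)=-1, (2|7)=+1; sign (−1)^1·-1^-1·+1^-1 = +1.
(-3094, -238 / ℚ) ramifies at {2, ∞}: a division algebra.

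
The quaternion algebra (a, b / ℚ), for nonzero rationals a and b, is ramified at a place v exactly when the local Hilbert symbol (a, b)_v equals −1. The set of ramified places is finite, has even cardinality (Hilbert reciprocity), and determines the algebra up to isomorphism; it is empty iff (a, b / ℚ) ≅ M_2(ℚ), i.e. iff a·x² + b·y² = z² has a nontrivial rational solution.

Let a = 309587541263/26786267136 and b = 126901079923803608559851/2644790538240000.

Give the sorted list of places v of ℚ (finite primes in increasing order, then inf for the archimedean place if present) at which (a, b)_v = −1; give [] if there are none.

[2, 3]

Mod squares: a ≡ 858, b ≡ 66. Check v ∈ {∞, 2, 3, 5, 7, 11, 13, 17, 23, 29}.
v=7: a=7^2·(≡1), b=7^0·(≡5) mod 7; (1|7)=+1, (5|7)=-1; (−1)^{2·0·3}·(+1)^0·(-1)^2 = +1.
v=17: a=17^4·(≡9), b=17^10·(≡9) mod 17; (9|17)=+1, (9|17)=+1; (−1)^{4·10·8}·(+1)^10·(+1)^4 = +1.
v=13: a=13^1·(≡1), b=13^2·(≡10) mod 13; (1|13)=+1, (10|13)=+1; (−1)^{1·2·6}·(+1)^2·(+1)^1 = +1.
v=∞: 858 > 0 and 66 > 0  ⇒  (a,b)_∞ = +1.
v=29: a=29^-2·(≡19), b=29^0·(≡21) mod 29; (19|29)=-1, (21|29)=-1; (−1)^{-2·0·14}·(-1)^0·(-1)^-2 = +1.
v=23: a=23^2·(≡20), b=23^4·(≡15) mod 23; (20|23)=-1, (15|23)=-1; (−1)^{2·4·11}·(-1)^4·(-1)^2 = +1.
v=11: a=11^1·(≡1), b=11^3·(≡10) mod 11; (1|11)=+1, (10|11)=-1; (−1)^{1·3·5}·(+1)^3·(-1)^1 = +1.
v=5: a=5^0·(≡3), b=5^-4·(≡4) mod 5; (3|5)=-1, (4|5)=+1; (−1)^{0·-4·2}·(-1)^-4·(+1)^0 = +1.
v=3: a=3^-5·(≡1), b=3^-17·(≡1) mod 3; (1|3)=+1, (1|3)=+1; (−1)^{-5·-17·1}·(+1)^-17·(+1)^-5 = -1.
v=2: v_2(a)=-17, v_2(b)=-15; units ≡ 5, 1 (mod 8); ε·ε+αω+βω = 0·0+-17·0+-15·1 ≡ 1  ⇒  (a,b)_2 = -1.
Ram(858, 66) = {2, 3}; no ℚ_2-point on the conic.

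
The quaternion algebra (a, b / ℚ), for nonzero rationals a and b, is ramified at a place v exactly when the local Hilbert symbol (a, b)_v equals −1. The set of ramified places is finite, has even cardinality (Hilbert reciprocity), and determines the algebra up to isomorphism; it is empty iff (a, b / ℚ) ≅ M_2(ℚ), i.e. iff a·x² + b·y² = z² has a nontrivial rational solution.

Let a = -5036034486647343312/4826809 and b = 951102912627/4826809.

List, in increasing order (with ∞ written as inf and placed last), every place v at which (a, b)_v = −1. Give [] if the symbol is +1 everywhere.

(a, b) ≡ (-133, 13547) mod (ℚ^×)²; places V = {2, 3, 7, 13, 19, 23, 31, ∞}.
(a,b)_31: α=2, u≡21; β=1, v≡21 (mod 31); (21|31)=-1, (21|31)=-1; sign (−1)^0·-1^1·-1^2 = -1.
(a,b)_2: α=4, β=0; u≡3, v≡3 (mod 8); ε(u)ε(v)=1·1, αω(v)=4·1, βω(u)=0·1; sum ≡ 1  ⇒  -1.
(a,b)_23: α=2, u≡14; β=1, v≡7 (mod 23); (14|23)=-1, (7|23)=-1; sign (−1)^0·-1^1·-1^2 = -1.
(a,b)_3: α=6, u≡2; β=4, v≡2 (mod 3); (2|3)=-1, (2|3)=-1; sign (−1)^0·-1^4·-1^6 = +1.
(a,b)_∞: sgn(-133)=−, sgn(13547)=+, so +1.
(a,b)_13: α=-6, u≡10; β=-6, v≡10 (mod 13); (10|13)=+1, (10|13)=+1; sign (−1)^0·+1^-6·+1^-6 = +1.
(a,b)_19: α=5, u≡13; β=3, v≡18 (mod 19); (13|19)=-1, (18|19)=-1; sign (−1)^1·-1^3·-1^5 = -1.
(a,b)_7: α=3, u≡1; β=4, v≡4 (mod 7); (1|7)=+1, (4|7)=+1; sign (−1)^0·+1^4·+1^3 = +1.
(-133, 13547 / ℚ) ramifies at {2, 19, 23, 31}: a division algebra.

[2, 19, 23, 31]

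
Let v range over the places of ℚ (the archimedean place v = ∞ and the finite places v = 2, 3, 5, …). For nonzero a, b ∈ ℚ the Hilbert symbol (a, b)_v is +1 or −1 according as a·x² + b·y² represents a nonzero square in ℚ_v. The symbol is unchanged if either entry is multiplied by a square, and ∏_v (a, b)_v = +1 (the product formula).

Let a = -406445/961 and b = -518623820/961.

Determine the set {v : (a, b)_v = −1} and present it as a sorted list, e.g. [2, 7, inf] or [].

[13, 29, 37, inf]

(a, b) ≡ (-2405, -767195) mod (ℚ^×)²; places V = {2, 5, 11, 13, 29, 31, 37, ∞}.
(a,b)_∞: sgn(-2405)=−, sgn(-767195)=−, so -1.
(a,b)_5: α=1, u≡1; β=1, v≡1 (mod 5); (1|5)=+1, (1|5)=+1; sign (−1)^0·+1^1·+1^1 = +1.
(a,b)_2: α=0, β=2; u≡3, v≡5 (mod 8); ε(u)ε(v)=1·0, αω(v)=0·1, βω(u)=2·1; sum ≡ 0  ⇒  +1.
(a,b)_11: α=0, u≡4; β=1, v≡2 (mod 11); (4|11)=+1, (2|11)=-1; sign (−1)^0·+1^1·-1^0 = +1.
(a,b)_31: α=-2, u≡27; β=-2, v≡11 (mod 31); (27|31)=-1, (11|31)=-1; sign (−1)^0·-1^-2·-1^-2 = +1.
(a,b)_29: α=0, u≡12; β=1, v≡6 (mod 29); (12|29)=-1, (6|29)=+1; sign (−1)^0·-1^1·+1^0 = -1.
(a,b)_13: α=3, u≡3; β=3, v≡6 (mod 13); (3|13)=+1, (6|13)=-1; sign (−1)^0·+1^3·-1^3 = -1.
(a,b)_37: α=1, u≡33; β=1, v≡2 (mod 37); (33|37)=+1, (2|37)=-1; sign (−1)^0·+1^1·-1^1 = -1.
(-2405, -767195 / ℚ) ramifies at {13, 29, 37, ∞}: a division algebra.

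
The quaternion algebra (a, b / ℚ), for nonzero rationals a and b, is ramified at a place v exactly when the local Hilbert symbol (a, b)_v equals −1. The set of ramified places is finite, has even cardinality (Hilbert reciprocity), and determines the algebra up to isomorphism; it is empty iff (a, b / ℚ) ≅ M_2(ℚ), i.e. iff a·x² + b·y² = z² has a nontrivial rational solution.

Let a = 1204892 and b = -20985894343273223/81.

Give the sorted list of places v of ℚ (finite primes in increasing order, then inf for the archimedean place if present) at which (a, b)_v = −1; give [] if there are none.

[7, 29, 37, 47]

(a, b) ≡ (301223, -231287) mod (ℚ^×)²; places V = {2, 3, 7, 13, 17, 19, 29, 37, 47, ∞}.
(a,b)_47: α=1, u≡21; β=3, v≡25 (mod 47); (21|47)=+1, (25|47)=+1; sign (−1)^1·+1^3·+1^1 = -1.
(a,b)_13: α=1, u≡7; β=2, v≡10 (mod 13); (7|13)=-1, (10|13)=+1; sign (−1)^0·-1^2·+1^1 = +1.
(a,b)_7: α=0, u≡3; β=1, v≡5 (mod 7); (3|7)=-1, (5|7)=-1; sign (−1)^0·-1^1·-1^0 = -1.
(a,b)_19: α=0, u≡7; β=1, v≡7 (mod 19); (7|19)=+1, (7|19)=+1; sign (−1)^0·+1^1·+1^0 = +1.
(a,b)_3: α=0, u≡2; β=-4, v≡1 (mod 3); (2|3)=-1, (1|3)=+1; sign (−1)^0·-1^-4·+1^0 = +1.
(a,b)_37: α=0, u≡24; β=1, v≡5 (mod 37); (24|37)=-1, (5|37)=-1; sign (−1)^0·-1^1·-1^0 = -1.
(a,b)_∞: sgn(301223)=+, sgn(-231287)=−, so +1.
(a,b)_17: α=1, u≡3; β=2, v≡4 (mod 17); (3|17)=-1, (4|17)=+1; sign (−1)^0·-1^2·+1^1 = +1.
(a,b)_29: α=1, u≡20; β=2, v≡21 (mod 29); (20|29)=+1, (21|29)=-1; sign (−1)^0·+1^2·-1^1 = -1.
(a,b)_2: α=2, β=0; u≡7, v≡1 (mod 8); ε(u)ε(v)=1·0, αω(v)=2·0, βω(u)=0·0; sum ≡ 0  ⇒  +1.
(301223, -231287 / ℚ) ramifies at {7, 29, 37, 47}: a division algebra.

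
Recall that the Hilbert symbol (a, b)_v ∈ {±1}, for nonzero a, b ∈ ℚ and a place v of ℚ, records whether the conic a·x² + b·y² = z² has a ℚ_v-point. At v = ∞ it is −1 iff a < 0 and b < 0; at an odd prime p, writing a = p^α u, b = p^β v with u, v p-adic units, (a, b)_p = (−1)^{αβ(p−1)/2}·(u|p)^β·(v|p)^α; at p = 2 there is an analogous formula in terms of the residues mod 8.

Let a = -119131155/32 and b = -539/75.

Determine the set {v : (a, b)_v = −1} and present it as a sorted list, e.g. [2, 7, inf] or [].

[3, 5, 13, inf]

Mod squares: a ≡ -24310, b ≡ -33. Check v ∈ {∞, 2, 3, 5, 7, 11, 13, 17}.
v=∞: -24310 < 0 and -33 < 0  ⇒  (a,b)_∞ = -1.
v=11: a=11^3·(≡9), b=11^1·(≡8) mod 11; (9|11)=+1, (8|11)=-1; (−1)^{3·1·5}·(+1)^1·(-1)^3 = +1.
v=17: a=17^1·(≡13), b=17^0·(≡8) mod 17; (13|17)=+1, (8|17)=+1; (−1)^{1·0·8}·(+1)^0·(+1)^1 = +1.
v=7: a=7^0·(≡1), b=7^2·(≡2) mod 7; (1|7)=+1, (2|7)=+1; (−1)^{0·2·3}·(+1)^2·(+1)^0 = +1.
v=2: v_2(a)=-5, v_2(b)=0; units ≡ 5, 7 (mod 8); ε·ε+αω+βω = 0·1+-5·0+0·1 ≡ 0  ⇒  (a,b)_2 = +1.
v=13: a=13^1·(≡2), b=13^0·(≡2) mod 13; (2|13)=-1, (2|13)=-1; (−1)^{1·0·6}·(-1)^0·(-1)^1 = -1.
v=5: a=5^1·(≡2), b=5^-2·(≡2) mod 5; (2|5)=-1, (2|5)=-1; (−1)^{1·-2·2}·(-1)^-2·(-1)^1 = -1.
v=3: a=3^4·(≡2), b=3^-1·(≡1) mod 3; (2|3)=-1, (1|3)=+1; (−1)^{4·-1·1}·(-1)^-1·(+1)^4 = -1.
|Ram(-24310, -33)| = 4, even; anisotropic at {3, 5, 13, ∞}.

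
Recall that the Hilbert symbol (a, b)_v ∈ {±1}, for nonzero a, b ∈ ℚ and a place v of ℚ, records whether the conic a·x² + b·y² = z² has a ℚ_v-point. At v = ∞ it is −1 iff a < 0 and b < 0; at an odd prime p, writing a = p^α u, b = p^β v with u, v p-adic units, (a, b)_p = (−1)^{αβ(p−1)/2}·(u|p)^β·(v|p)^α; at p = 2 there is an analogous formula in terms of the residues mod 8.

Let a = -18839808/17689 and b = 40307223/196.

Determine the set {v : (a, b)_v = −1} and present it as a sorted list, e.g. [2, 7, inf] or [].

[2, 11, 13, 37]

Mod squares: a ≡ -8177, b ≡ 41943. Check v ∈ {∞, 2, 3, 7, 11, 13, 17, 19, 31, 37, 41}.
v=13: a=13^1·(≡7), b=13^0·(≡8) mod 13; (7|13)=-1, (8|13)=-1; (−1)^{1·0·6}·(-1)^0·(-1)^1 = -1.
v=11: a=11^0·(≡2), b=11^1·(≡8) mod 11; (2|11)=-1, (8|11)=-1; (−1)^{0·1·5}·(-1)^1·(-1)^0 = -1.
v=41: a=41^0·(≡33), b=41^1·(≡4) mod 41; (33|41)=+1, (4|41)=+1; (−1)^{0·1·20}·(+1)^1·(+1)^0 = +1.
v=37: a=37^1·(≡28), b=37^0·(≡35) mod 37; (28|37)=+1, (35|37)=-1; (−1)^{1·0·18}·(+1)^0·(-1)^1 = -1.
v=7: a=7^-2·(≡5), b=7^-2·(≡3) mod 7; (5|7)=-1, (3|7)=-1; (−1)^{-2·-2·3}·(-1)^-2·(-1)^-2 = +1.
v=3: a=3^2·(≡1), b=3^1·(≡1) mod 3; (1|3)=+1, (1|3)=+1; (−1)^{2·1·1}·(+1)^1·(+1)^2 = +1.
v=2: v_2(a)=8, v_2(b)=-2; units ≡ 7, 7 (mod 8); ε·ε+αω+βω = 1·1+8·0+-2·0 ≡ 1  ⇒  (a,b)_2 = -1.
v=19: a=19^-2·(≡2), b=19^0·(≡12) mod 19; (2|19)=-1, (12|19)=-1; (−1)^{-2·0·9}·(-1)^0·(-1)^-2 = +1.
v=∞: -8177 < 0 and 41943 > 0  ⇒  (a,b)_∞ = +1.
v=31: a=31^0·(≡20), b=31^3·(≡2) mod 31; (20|31)=+1, (2|31)=+1; (−1)^{0·3·15}·(+1)^3·(+1)^0 = +1.
v=17: a=17^1·(≡12), b=17^0·(≡4) mod 17; (12|17)=-1, (4|17)=+1; (−1)^{1·0·8}·(-1)^0·(+1)^1 = +1.
Ram(-8177, 41943) = {2, 11, 13, 37}; no ℚ_2-point on the conic.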